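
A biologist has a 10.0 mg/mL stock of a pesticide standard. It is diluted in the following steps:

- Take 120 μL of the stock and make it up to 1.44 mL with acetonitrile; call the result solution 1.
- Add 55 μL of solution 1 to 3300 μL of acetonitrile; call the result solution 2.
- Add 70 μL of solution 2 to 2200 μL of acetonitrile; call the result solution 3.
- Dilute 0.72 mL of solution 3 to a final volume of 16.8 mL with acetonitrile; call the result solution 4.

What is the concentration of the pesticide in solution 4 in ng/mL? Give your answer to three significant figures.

18.1 ng/mL

Step 1: 120 μL brought to 1.44 mL → factor 1440/120 = 12
Step 2: 55 μL + 3300 μL = 3355 μL total → factor 3355/55 = 61
Step 3: 70 μL + 2200 μL = 2270 μL total → factor 2270/70 = 32.429
Step 4: 0.72 mL brought to 16.8 mL → factor 16.8/0.72 = 23.333
Dilution factor through solution 4 = 12 × 61 × 32.429 × 23.333 = 5.5388 × 10^5
[solution 4] = 10.0 mg/mL / 5.5388 × 10^5 = 1.805 × 10^-5 mg/mL = 18.1 ng/mL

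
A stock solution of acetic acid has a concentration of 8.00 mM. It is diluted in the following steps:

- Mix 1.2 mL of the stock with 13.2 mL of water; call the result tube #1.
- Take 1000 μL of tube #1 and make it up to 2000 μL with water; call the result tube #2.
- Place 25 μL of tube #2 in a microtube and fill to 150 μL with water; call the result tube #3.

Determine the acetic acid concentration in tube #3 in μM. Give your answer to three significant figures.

55.6 μM

Step 1: 1.2 mL + 13.2 mL = 14.4 mL total → factor 14.4/1.2 = 12
Step 2: 1000 μL brought to 2000 μL → factor 2000/1000 = 2
Step 3: 25 μL brought to 150 μL → factor 150/25 = 6
Overall dilution factor = 12 × 2 × 6 = 144
Final = 8.00 mM / 144 = 0.05556 mM = 55.6 μM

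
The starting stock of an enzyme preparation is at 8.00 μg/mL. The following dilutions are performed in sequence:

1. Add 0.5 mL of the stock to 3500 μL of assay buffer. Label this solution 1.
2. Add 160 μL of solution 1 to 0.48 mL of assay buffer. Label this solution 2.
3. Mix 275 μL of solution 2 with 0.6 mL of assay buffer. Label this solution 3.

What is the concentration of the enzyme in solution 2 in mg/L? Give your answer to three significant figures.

0.250 mg/L

Step 1: 0.5 mL + 3500 μL = 4 mL total → factor 4/0.5 = 8
Step 2: 160 μL + 0.48 mL = 640 μL total → factor 640/160 = 4
Dilution factor through solution 2 = 8 × 4 = 32
[solution 2] = 8.00 μg/mL / 32 = 0.2500 μg/mL = 0.250 mg/L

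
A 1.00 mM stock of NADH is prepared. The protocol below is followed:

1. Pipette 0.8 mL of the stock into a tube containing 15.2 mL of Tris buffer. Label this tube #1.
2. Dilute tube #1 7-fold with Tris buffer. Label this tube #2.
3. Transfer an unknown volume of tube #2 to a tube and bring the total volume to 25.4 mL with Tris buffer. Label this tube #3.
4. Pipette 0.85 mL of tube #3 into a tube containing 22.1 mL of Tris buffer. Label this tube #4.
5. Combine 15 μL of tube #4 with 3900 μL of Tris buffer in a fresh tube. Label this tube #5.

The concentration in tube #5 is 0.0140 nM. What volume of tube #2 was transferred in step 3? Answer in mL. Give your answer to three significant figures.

0.351 mL

Step 1: 0.8 mL + 15.2 mL = 16 mL total → factor 16/0.8 = 20
Step 2: 7-fold → factor 7
Step 3: v brought to 25.4 mL → factor = 25.4 mL/v
Step 4: 0.85 mL + 22.1 mL = 22.95 mL total → factor 22.95/0.85 = 27
Step 5: 15 μL + 3900 μL = 3915 μL total → factor 3915/15 = 261
Product of known-step factors = 9.8658 × 10^5
Overall factor = 1.00 mM / (0.0140 nM) = 7.1429 × 10^7
Step-3 factor = 7.1429 × 10^7 / 9.8658 × 10^5 = 72.4
v = 25.4 mL / 72.4 = 0.351 mL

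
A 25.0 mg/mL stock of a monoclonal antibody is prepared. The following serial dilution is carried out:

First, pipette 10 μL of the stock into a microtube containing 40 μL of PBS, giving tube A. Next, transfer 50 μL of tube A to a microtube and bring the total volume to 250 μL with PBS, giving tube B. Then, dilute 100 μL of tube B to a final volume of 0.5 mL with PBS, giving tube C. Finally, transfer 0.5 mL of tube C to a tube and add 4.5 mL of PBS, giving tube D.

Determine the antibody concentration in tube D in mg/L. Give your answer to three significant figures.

Step 1: 10 μL + 40 μL = 50 μL total → factor 50/10 = 5
Step 2: 50 μL brought to 250 μL → factor 250/50 = 5
Step 3: 100 μL brought to 0.5 mL → factor 500/100 = 5
Step 4: 0.5 mL + 4.5 mL = 5 mL total → factor 5/0.5 = 10
Overall dilution factor = 5 × 5 × 5 × 10 = 1250
Final = 25.0 mg/mL / 1250 = 0.02000 mg/mL = 20.0 mg/L

20.0 mg/L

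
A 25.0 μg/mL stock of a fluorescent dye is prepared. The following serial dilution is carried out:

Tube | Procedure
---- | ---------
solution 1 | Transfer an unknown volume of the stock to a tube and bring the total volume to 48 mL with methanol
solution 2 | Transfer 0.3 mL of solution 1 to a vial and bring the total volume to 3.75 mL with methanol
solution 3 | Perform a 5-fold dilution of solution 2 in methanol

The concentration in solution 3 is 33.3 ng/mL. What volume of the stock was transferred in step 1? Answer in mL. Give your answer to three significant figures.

4.00 mL

Step 1: v brought to 48 mL → factor = 48 mL/v
Step 2: 0.3 mL brought to 3.75 mL → factor 3.75/0.3 = 12.5
Step 3: 5-fold → factor 5
Product of known-step factors = 62.5
Overall factor = 25.0 μg/mL / (33.3 ng/mL) = 750.75
Step-1 factor = 750.75 / 62.5 = 12.012
v = 48 mL / 12.012 = 4.00 mL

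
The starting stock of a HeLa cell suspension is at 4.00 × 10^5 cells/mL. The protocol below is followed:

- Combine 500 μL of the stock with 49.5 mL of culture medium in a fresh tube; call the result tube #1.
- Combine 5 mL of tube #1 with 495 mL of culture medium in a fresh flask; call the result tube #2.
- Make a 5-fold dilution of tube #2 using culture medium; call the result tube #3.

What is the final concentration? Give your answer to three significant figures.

Step 1: 500 μL + 49.5 mL = 50000 μL total → factor 50000/500 = 100
Step 2: 5 mL + 495 mL = 500 mL total → factor 500/5 = 100
Step 3: 5-fold → factor 5
Overall dilution factor = 100 × 100 × 5 = 50000
Final = 4.00 × 10^5 cells/mL / 50000 = 8.00 cells/mL

8.00 cells/mL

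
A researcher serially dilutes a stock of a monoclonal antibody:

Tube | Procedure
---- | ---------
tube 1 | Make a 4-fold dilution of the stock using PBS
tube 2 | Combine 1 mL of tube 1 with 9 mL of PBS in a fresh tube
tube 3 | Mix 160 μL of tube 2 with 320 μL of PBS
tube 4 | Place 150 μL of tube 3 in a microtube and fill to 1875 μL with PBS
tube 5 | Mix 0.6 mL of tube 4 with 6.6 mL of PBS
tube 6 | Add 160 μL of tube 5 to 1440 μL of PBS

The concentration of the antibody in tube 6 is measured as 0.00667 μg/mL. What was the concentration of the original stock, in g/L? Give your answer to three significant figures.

Step 1: 4-fold → factor 4
Step 2: 1 mL + 9 mL = 10 mL total → factor 10/1 = 10
Step 3: 160 μL + 320 μL = 480 μL total → factor 480/160 = 3
Step 4: 150 μL brought to 1875 μL → factor 1875/150 = 12.5
Step 5: 0.6 mL + 6.6 mL = 7.2 mL total → factor 7.2/0.6 = 12
Step 6: 160 μL + 1440 μL = 1600 μL total → factor 1600/160 = 10
Overall dilution factor = 4 × 10 × 3 × 12.5 × 12 × 10 = 1.8 × 10^5
Stock = 0.00667 μg/mL × 1.8 × 10^5 = 1201 μg/mL = 1.20 g/L

1.20 g/L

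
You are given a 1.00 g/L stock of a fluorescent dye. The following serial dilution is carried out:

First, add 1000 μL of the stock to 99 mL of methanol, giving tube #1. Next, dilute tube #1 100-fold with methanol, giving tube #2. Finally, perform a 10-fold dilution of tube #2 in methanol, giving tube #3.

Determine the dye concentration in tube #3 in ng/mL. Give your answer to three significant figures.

10.0 ng/mL

Step 1: 1000 μL + 99 mL = 1 × 10^5 μL total → factor 1 × 10^5/1000 = 100
Step 2: 100-fold → factor 100
Step 3: 10-fold → factor 10
Overall dilution factor = 100 × 100 × 10 = 1 × 10^5
Final = 1.00 g/L / 1 × 10^5 = 1.000 × 10^-5 g/L = 10.0 ng/mL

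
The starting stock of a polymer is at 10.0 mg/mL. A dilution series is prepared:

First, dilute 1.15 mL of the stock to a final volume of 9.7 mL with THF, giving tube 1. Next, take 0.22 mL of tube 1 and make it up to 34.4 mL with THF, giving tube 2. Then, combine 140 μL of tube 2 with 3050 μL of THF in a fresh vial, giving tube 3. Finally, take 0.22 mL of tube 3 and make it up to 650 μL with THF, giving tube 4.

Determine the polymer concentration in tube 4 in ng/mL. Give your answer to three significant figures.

113 ng/mL

Step 1: 1.15 mL brought to 9.7 mL → factor 9.7/1.15 = 8.4348
Step 2: 0.22 mL brought to 34.4 mL → factor 34.4/0.22 = 156.36
Step 3: 140 μL + 3050 μL = 3190 μL total → factor 3190/140 = 22.786
Step 4: 0.22 mL brought to 650 μL → factor 0.65/0.22 = 2.9545
Overall dilution factor = 8.4348 × 156.36 × 22.786 × 2.9545 = 88790
Final = 10.0 mg/mL / 88790 = 0.0001126 mg/mL = 113 ng/mL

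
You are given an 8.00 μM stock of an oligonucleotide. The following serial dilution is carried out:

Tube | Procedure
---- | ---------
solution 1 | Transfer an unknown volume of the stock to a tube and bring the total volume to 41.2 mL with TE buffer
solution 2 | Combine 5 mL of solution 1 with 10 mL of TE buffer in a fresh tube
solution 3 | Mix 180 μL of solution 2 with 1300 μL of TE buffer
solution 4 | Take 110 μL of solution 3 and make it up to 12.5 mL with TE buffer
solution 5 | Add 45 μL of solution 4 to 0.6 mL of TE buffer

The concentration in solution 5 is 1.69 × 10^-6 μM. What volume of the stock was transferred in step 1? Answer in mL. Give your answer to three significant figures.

0.350 mL

Step 1: v brought to 41.2 mL → factor = 41.2 mL/v
Step 2: 5 mL + 10 mL = 15 mL total → factor 15/5 = 3
Step 3: 180 μL + 1300 μL = 1480 μL total → factor 1480/180 = 8.2222
Step 4: 110 μL brought to 12.5 mL → factor 12500/110 = 113.64
Step 5: 45 μL + 0.6 mL = 645 μL total → factor 645/45 = 14.333
Product of known-step factors = 40177
Overall factor = 8.00 μM / (1.69 × 10^-6 μM) = 4.7337 × 10^6
Step-1 factor = 4.7337 × 10^6 / 40177 = 117.82
v = 41.2 mL / 117.82 = 0.350 mL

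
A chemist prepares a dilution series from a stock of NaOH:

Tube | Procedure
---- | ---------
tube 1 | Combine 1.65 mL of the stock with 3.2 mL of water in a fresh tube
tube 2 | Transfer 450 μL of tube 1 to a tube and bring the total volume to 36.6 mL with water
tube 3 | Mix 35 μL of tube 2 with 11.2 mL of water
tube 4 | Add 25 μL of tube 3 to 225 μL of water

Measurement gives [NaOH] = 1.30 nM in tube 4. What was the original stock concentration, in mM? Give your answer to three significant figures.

0.998 mM

Step 1: 1.65 mL + 3.2 mL = 4.85 mL total → factor 4.85/1.65 = 2.9394
Step 2: 450 μL brought to 36.6 mL → factor 36600/450 = 81.333
Step 3: 35 μL + 11.2 mL = 11235 μL total → factor 11235/35 = 321
Step 4: 25 μL + 225 μL = 250 μL total → factor 250/25 = 10
Overall dilution factor = 2.9394 × 81.333 × 321 × 10 = 7.6742 × 10^5
Stock = 1.30 nM × 7.6742 × 10^5 = 9.976 × 10^5 nM = 0.998 mM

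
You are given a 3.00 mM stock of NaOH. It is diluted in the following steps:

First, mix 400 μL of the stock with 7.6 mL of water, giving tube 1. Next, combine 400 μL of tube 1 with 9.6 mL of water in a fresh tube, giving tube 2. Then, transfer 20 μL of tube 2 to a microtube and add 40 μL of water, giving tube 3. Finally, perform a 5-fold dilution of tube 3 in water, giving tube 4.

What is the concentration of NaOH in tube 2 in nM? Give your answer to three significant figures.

6.00 × 10^3 nM

Step 1: 400 μL + 7.6 mL = 8000 μL total → factor 8000/400 = 20
Step 2: 400 μL + 9.6 mL = 10000 μL total → factor 10000/400 = 25
Dilution factor through tube 2 = 20 × 25 = 500
[tube 2] = 3.00 mM / 500 = 0.006000 mM = 6.00 × 10^3 nM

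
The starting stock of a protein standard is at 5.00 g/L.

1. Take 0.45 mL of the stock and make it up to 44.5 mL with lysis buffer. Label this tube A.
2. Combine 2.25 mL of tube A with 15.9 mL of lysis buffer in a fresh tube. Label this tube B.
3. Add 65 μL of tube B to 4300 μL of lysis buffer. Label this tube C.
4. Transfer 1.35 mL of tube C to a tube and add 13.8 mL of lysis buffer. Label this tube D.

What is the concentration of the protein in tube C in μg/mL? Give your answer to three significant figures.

0.0933 μg/mL

Step 1: 0.45 mL brought to 44.5 mL → factor 44.5/0.45 = 98.889
Step 2: 2.25 mL + 15.9 mL = 18.15 mL total → factor 18.15/2.25 = 8.0667
Step 3: 65 μL + 4300 μL = 4365 μL total → factor 4365/65 = 67.154
Dilution factor through tube C = 98.889 × 8.0667 × 67.154 = 53569
[tube C] = 5.00 g/L / 53569 = 9.334 × 10^-5 g/L = 0.0933 μg/mL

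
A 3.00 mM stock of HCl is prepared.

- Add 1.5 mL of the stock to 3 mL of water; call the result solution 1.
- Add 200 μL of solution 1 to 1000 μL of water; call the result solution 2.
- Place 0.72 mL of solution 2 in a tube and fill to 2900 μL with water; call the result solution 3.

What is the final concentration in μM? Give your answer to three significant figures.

Step 1: 1.5 mL + 3 mL = 4.5 mL total → factor 4.5/1.5 = 3
Step 2: 200 μL + 1000 μL = 1200 μL total → factor 1200/200 = 6
Step 3: 0.72 mL brought to 2900 μL → factor 2.9/0.72 = 4.0278
Overall dilution factor = 3 × 6 × 4.0278 = 72.5
Final = 3.00 mM / 72.5 = 0.04138 mM = 41.4 μM

41.4 μM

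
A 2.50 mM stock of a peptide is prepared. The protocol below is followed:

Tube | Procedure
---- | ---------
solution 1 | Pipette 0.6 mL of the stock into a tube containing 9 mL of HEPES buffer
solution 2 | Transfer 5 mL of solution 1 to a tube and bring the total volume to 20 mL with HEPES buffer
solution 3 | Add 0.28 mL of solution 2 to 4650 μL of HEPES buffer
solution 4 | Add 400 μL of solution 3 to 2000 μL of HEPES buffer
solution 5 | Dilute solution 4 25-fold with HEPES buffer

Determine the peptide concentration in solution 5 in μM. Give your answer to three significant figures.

Step 1: 0.6 mL + 9 mL = 9.6 mL total → factor 9.6/0.6 = 16
Step 2: 5 mL brought to 20 mL → factor 20/5 = 4
Step 3: 0.28 mL + 4650 μL = 4.93 mL total → factor 4.93/0.28 = 17.607
Step 4: 400 μL + 2000 μL = 2400 μL total → factor 2400/400 = 6
Step 5: 25-fold → factor 25
Overall dilution factor = 16 × 4 × 17.607 × 6 × 25 = 1.6903 × 10^5
Final = 2.50 mM / 1.6903 × 10^5 = 1.479 × 10^-5 mM = 0.0148 μM

0.0148 μM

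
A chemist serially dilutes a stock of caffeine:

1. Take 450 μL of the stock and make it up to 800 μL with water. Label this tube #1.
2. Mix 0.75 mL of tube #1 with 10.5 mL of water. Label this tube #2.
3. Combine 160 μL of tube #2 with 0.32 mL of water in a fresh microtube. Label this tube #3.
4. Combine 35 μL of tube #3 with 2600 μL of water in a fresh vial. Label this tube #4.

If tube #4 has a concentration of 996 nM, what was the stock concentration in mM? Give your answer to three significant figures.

Step 1: 450 μL brought to 800 μL → factor 800/450 = 1.7778
Step 2: 0.75 mL + 10.5 mL = 11.25 mL total → factor 11.25/0.75 = 15
Step 3: 160 μL + 0.32 mL = 480 μL total → factor 480/160 = 3
Step 4: 35 μL + 2600 μL = 2635 μL total → factor 2635/35 = 75.286
Overall dilution factor = 1.7778 × 15 × 3 × 75.286 = 6022.9
Stock = 996 nM × 6022.9 = 5.999 × 10^6 nM = 6.00 mM

6.00 mM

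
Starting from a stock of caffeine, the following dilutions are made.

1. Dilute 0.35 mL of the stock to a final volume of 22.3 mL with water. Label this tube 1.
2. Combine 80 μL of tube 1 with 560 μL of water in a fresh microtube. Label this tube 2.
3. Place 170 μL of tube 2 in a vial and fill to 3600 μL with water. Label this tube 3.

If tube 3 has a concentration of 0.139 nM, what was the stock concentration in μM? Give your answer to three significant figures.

1.50 μM

Step 1: 0.35 mL brought to 22.3 mL → factor 22.3/0.35 = 63.714
Step 2: 80 μL + 560 μL = 640 μL total → factor 640/80 = 8
Step 3: 170 μL brought to 3600 μL → factor 3600/170 = 21.176
Overall dilution factor = 63.714 × 8 × 21.176 = 10794
Stock = 0.139 nM × 10794 = 1500 nM = 1.50 μM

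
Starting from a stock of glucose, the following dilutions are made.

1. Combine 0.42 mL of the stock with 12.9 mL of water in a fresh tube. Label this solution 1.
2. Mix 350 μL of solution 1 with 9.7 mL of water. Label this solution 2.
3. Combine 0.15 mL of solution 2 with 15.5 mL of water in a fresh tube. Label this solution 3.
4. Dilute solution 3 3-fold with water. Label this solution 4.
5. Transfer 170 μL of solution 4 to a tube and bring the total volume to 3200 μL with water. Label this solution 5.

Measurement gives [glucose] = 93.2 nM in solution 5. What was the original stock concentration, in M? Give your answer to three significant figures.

0.500 M

Step 1: 0.42 mL + 12.9 mL = 13.32 mL total → factor 13.32/0.42 = 31.714
Step 2: 350 μL + 9.7 mL = 10050 μL total → factor 10050/350 = 28.714
Step 3: 0.15 mL + 15.5 mL = 15.65 mL total → factor 15.65/0.15 = 104.33
Step 4: 3-fold → factor 3
Step 5: 170 μL brought to 3200 μL → factor 3200/170 = 18.824
Overall dilution factor = 31.714 × 28.714 × 104.33 × 3 × 18.824 = 5.3654 × 10^6
Stock = 93.2 nM × 5.3654 × 10^6 = 5.001 × 10^8 nM = 0.500 M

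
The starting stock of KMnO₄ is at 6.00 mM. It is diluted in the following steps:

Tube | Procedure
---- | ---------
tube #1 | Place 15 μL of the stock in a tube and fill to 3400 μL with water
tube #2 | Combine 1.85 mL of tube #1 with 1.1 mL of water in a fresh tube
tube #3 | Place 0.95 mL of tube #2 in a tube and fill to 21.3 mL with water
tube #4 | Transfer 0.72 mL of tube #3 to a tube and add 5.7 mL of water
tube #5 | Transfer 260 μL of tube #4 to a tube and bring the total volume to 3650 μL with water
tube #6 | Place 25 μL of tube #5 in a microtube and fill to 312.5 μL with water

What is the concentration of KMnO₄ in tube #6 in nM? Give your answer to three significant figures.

0.473 nM

Step 1: 15 μL brought to 3400 μL → factor 3400/15 = 226.67
Step 2: 1.85 mL + 1.1 mL = 2.95 mL total → factor 2.95/1.85 = 1.5946
Step 3: 0.95 mL brought to 21.3 mL → factor 21.3/0.95 = 22.421
Step 4: 0.72 mL + 5.7 mL = 6.42 mL total → factor 6.42/0.72 = 8.9167
Step 5: 260 μL brought to 3650 μL → factor 3650/260 = 14.038
Step 6: 25 μL brought to 312.5 μL → factor 312.5/25 = 12.5
Overall dilution factor = 226.67 × 1.5946 × 22.421 × 8.9167 × 14.038 × 12.5 = 1.268 × 10^7
Final = 6.00 mM / 1.268 × 10^7 = 4.732 × 10^-7 mM = 0.473 nM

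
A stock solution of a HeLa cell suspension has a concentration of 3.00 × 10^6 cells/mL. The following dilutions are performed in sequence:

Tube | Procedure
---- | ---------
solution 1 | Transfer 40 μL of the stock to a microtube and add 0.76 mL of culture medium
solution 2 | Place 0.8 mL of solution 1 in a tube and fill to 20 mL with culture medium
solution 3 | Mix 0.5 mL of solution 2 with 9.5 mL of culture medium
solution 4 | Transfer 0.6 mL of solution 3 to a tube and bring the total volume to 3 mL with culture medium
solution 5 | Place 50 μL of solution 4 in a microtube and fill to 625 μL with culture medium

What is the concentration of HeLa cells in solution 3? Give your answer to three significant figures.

Step 1: 40 μL + 0.76 mL = 800 μL total → factor 800/40 = 20
Step 2: 0.8 mL brought to 20 mL → factor 20/0.8 = 25
Step 3: 0.5 mL + 9.5 mL = 10 mL total → factor 10/0.5 = 20
Dilution factor through solution 3 = 20 × 25 × 20 = 10000
[solution 3] = 3.00 × 10^6 cells/mL / 10000 = 300 cells/mL

300 cells/mL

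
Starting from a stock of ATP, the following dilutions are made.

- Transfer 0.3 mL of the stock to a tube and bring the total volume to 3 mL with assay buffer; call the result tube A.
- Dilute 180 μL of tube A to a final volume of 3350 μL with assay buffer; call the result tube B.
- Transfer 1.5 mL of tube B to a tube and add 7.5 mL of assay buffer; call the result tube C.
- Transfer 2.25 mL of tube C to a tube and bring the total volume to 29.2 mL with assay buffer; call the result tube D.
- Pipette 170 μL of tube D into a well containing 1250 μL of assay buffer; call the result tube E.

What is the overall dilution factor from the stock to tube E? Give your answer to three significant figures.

1.21 × 10^5

Step 1: 0.3 mL brought to 3 mL → factor 3/0.3 = 10
Step 2: 180 μL brought to 3350 μL → factor 3350/180 = 18.611
Step 3: 1.5 mL + 7.5 mL = 9 mL total → factor 9/1.5 = 6
Step 4: 2.25 mL brought to 29.2 mL → factor 29.2/2.25 = 12.978
Step 5: 170 μL + 1250 μL = 1420 μL total → factor 1420/170 = 8.3529
Overall dilution factor = 10 × 18.611 × 6 × 12.978 × 8.3529 = 1.2105 × 10^5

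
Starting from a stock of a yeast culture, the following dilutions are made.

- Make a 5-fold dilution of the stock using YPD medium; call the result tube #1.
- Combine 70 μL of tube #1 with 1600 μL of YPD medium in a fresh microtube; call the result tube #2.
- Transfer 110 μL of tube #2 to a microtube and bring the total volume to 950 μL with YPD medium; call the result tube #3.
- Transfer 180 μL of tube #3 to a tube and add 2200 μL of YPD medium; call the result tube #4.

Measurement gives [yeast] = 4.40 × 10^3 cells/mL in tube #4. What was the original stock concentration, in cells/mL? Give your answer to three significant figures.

5.99 × 10^7 cells/mL

Step 1: 5-fold → factor 5
Step 2: 70 μL + 1600 μL = 1670 μL total → factor 1670/70 = 23.857
Step 3: 110 μL brought to 950 μL → factor 950/110 = 8.6364
Step 4: 180 μL + 2200 μL = 2380 μL total → factor 2380/180 = 13.222
Overall dilution factor = 5 × 23.857 × 8.6364 × 13.222 = 13621
Stock = 4.40 × 10^3 cells/mL × 13621 = 5.99 × 10^7 cells/mL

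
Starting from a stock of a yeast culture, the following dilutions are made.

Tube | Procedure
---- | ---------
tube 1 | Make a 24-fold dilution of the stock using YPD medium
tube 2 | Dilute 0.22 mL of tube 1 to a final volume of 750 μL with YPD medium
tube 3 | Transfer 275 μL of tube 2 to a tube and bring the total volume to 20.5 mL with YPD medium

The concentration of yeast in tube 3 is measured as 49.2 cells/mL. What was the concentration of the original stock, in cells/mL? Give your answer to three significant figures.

Step 1: 24-fold → factor 24
Step 2: 0.22 mL brought to 750 μL → factor 0.75/0.22 = 3.4091
Step 3: 275 μL brought to 20.5 mL → factor 20500/275 = 74.545
Overall dilution factor = 24 × 3.4091 × 74.545 = 6099.2
Stock = 49.2 cells/mL × 6099.2 = 3.00 × 10^5 cells/mL

3.00 × 10^5 cells/mL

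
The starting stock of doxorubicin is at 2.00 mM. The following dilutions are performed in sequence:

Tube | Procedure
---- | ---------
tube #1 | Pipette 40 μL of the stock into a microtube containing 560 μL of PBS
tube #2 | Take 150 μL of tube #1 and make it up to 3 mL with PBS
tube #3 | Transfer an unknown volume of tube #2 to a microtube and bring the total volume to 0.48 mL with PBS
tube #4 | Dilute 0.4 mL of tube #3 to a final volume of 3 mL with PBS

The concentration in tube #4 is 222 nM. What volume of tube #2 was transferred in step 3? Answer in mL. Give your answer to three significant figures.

Step 1: 40 μL + 560 μL = 600 μL total → factor 600/40 = 15
Step 2: 150 μL brought to 3 mL → factor 3000/150 = 20
Step 3: v brought to 0.48 mL → factor = 0.48 mL/v
Step 4: 0.4 mL brought to 3 mL → factor 3/0.4 = 7.5
Product of known-step factors = 2250
Overall factor = 2.00 mM / (222 nM) = 9009
Step-3 factor = 9009 / 2250 = 4.004
v = 0.48 mL / 4.004 = 0.120 mL

0.120 mL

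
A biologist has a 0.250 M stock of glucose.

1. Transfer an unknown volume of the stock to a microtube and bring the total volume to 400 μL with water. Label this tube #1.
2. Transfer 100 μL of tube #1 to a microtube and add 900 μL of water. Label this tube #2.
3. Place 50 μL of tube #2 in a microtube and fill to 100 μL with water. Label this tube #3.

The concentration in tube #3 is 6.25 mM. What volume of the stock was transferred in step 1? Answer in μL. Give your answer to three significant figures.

Step 1: v brought to 400 μL → factor = 400 μL/v
Step 2: 100 μL + 900 μL = 1000 μL total → factor 1000/100 = 10
Step 3: 50 μL brought to 100 μL → factor 100/50 = 2
Product of known-step factors = 20
Overall factor = 0.250 M / (6.25 mM) = 40
Step-1 factor = 40 / 20 = 2
v = 400 μL / 2 = 200 μL

200 μL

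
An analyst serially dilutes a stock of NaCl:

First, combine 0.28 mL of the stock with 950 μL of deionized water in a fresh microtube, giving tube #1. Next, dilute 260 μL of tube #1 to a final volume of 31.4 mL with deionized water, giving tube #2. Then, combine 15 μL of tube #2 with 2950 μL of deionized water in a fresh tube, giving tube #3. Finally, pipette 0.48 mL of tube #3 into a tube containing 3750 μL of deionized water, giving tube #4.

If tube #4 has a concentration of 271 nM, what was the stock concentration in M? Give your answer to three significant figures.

0.250 M

Step 1: 0.28 mL + 950 μL = 1.23 mL total → factor 1.23/0.28 = 4.3929
Step 2: 260 μL brought to 31.4 mL → factor 31400/260 = 120.77
Step 3: 15 μL + 2950 μL = 2965 μL total → factor 2965/15 = 197.67
Step 4: 0.48 mL + 3750 μL = 4.23 mL total → factor 4.23/0.48 = 8.8125
Overall dilution factor = 4.3929 × 120.77 × 197.67 × 8.8125 = 9.2414 × 10^5
Stock = 271 nM × 9.2414 × 10^5 = 2.504 × 10^8 nM = 0.250 M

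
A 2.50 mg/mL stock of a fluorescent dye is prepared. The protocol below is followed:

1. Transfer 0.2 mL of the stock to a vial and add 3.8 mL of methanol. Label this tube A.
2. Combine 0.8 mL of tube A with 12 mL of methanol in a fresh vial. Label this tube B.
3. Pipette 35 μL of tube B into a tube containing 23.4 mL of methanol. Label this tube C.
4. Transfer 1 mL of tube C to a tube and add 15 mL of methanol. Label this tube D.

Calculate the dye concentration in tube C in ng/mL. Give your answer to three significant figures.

Step 1: 0.2 mL + 3.8 mL = 4 mL total → factor 4/0.2 = 20
Step 2: 0.8 mL + 12 mL = 12.8 mL total → factor 12.8/0.8 = 16
Step 3: 35 μL + 23.4 mL = 23435 μL total → factor 23435/35 = 669.57
Dilution factor through tube C = 20 × 16 × 669.57 = 2.1426 × 10^5
[tube C] = 2.50 mg/mL / 2.1426 × 10^5 = 1.167 × 10^-5 mg/mL = 11.7 ng/mL

11.7 ng/mL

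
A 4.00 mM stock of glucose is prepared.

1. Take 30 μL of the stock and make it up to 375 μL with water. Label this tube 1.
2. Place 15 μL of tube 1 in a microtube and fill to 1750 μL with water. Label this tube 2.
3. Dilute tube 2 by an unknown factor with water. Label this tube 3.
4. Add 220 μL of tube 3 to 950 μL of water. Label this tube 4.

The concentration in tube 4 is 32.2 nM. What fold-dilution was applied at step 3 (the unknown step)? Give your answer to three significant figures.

Step 1: 30 μL brought to 375 μL → factor 375/30 = 12.5
Step 2: 15 μL brought to 1750 μL → factor 1750/15 = 116.67
Step 3: unknown factor x
Step 4: 220 μL + 950 μL = 1170 μL total → factor 1170/220 = 5.3182
Product of known-step factors = 7755.7
Overall factor = 4.00 mM / (32.2 nM) = 1.2422 × 10^5
x = 1.2422 × 10^5 / 7755.7 = 16.0

16.0-fold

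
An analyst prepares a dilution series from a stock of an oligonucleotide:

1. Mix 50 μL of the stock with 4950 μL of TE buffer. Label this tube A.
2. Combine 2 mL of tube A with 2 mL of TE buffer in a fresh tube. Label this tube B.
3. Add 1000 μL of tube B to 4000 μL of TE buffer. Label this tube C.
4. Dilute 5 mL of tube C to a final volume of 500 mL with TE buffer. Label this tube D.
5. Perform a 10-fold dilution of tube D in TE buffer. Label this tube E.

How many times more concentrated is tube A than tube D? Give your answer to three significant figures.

1.00 × 10^3

Step 1: 50 μL + 4950 μL = 5000 μL total → factor 5000/50 = 100
Step 2: 2 mL + 2 mL = 4 mL total → factor 4/2 = 2
Step 3: 1000 μL + 4000 μL = 5000 μL total → factor 5000/1000 = 5
Step 4: 5 mL brought to 500 mL → factor 500/5 = 100
Dilution factor to tube A = 100; to tube D = 1 × 10^5
[tube A]/[tube D] = (factor to tube D)/(factor to tube A) = 1 × 10^5/100 = 1.00 × 10^3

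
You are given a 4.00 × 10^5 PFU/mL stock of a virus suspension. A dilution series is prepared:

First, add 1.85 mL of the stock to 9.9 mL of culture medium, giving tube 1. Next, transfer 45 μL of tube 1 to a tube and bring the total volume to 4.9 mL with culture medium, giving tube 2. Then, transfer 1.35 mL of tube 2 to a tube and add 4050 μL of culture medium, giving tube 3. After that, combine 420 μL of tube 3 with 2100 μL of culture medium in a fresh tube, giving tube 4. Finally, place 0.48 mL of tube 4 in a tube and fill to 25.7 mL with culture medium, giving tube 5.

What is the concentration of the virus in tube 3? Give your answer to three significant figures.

145 PFU/mL

Step 1: 1.85 mL + 9.9 mL = 11.75 mL total → factor 11.75/1.85 = 6.3514
Step 2: 45 μL brought to 4.9 mL → factor 4900/45 = 108.89
Step 3: 1.35 mL + 4050 μL = 5.4 mL total → factor 5.4/1.35 = 4
Dilution factor through tube 3 = 6.3514 × 108.89 × 4 = 2766.4
[tube 3] = 4.00 × 10^5 PFU/mL / 2766.4 = 145 PFU/mL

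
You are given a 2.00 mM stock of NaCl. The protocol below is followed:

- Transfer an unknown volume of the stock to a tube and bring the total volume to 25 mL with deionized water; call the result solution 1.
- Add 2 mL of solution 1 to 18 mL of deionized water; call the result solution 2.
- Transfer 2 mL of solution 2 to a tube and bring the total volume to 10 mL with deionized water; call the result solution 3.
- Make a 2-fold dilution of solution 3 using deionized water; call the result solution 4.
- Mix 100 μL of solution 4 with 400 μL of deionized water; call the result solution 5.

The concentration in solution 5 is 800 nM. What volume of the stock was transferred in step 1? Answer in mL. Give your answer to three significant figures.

Step 1: v brought to 25 mL → factor = 25 mL/v
Step 2: 2 mL + 18 mL = 20 mL total → factor 20/2 = 10
Step 3: 2 mL brought to 10 mL → factor 10/2 = 5
Step 4: 2-fold → factor 2
Step 5: 100 μL + 400 μL = 500 μL total → factor 500/100 = 5
Product of known-step factors = 500
Overall factor = 2.00 mM / (800 nM) = 2500
Step-1 factor = 2500 / 500 = 5
v = 25 mL / 5 = 5.00 mL

5.00 mL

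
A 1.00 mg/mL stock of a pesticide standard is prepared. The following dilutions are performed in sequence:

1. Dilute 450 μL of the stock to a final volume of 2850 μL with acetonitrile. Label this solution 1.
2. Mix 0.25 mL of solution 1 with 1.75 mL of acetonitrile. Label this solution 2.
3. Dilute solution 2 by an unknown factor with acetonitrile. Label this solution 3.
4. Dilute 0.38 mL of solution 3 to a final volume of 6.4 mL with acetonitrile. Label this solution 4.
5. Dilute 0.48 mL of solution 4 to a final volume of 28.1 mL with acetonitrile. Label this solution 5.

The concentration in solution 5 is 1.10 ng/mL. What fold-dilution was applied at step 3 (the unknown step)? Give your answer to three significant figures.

Step 1: 450 μL brought to 2850 μL → factor 2850/450 = 6.3333
Step 2: 0.25 mL + 1.75 mL = 2 mL total → factor 2/0.25 = 8
Step 3: unknown factor x
Step 4: 0.38 mL brought to 6.4 mL → factor 6.4/0.38 = 16.842
Step 5: 0.48 mL brought to 28.1 mL → factor 28.1/0.48 = 58.542
Product of known-step factors = 49956
Overall factor = 1.00 mg/mL / (1.10 ng/mL) = 9.0909 × 10^5
x = 9.0909 × 10^5 / 49956 = 18.2

18.2-fold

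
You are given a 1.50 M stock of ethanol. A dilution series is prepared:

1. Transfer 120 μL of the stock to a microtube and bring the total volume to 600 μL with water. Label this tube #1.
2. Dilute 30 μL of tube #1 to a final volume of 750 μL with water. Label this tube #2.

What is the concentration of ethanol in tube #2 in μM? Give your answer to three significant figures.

Step 1: 120 μL brought to 600 μL → factor 600/120 = 5
Step 2: 30 μL brought to 750 μL → factor 750/30 = 25
Overall dilution factor = 5 × 25 = 125
Final = 1.50 M / 125 = 0.01200 M = 1.20 × 10^4 μM

1.20 × 10^4 μM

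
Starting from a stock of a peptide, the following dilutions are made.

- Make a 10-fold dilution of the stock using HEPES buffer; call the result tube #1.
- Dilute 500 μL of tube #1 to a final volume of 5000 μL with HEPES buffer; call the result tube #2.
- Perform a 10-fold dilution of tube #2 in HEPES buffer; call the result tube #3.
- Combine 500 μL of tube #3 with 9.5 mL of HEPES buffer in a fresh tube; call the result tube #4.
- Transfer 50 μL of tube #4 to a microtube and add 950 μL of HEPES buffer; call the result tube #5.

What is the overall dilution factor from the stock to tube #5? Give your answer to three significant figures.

4.00 × 10^5

Step 1: 10-fold → factor 10
Step 2: 500 μL brought to 5000 μL → factor 5000/500 = 10
Step 3: 10-fold → factor 10
Step 4: 500 μL + 9.5 mL = 10000 μL total → factor 10000/500 = 20
Step 5: 50 μL + 950 μL = 1000 μL total → factor 1000/50 = 20
Overall dilution factor = 10 × 10 × 10 × 20 × 20 = 4 × 10^5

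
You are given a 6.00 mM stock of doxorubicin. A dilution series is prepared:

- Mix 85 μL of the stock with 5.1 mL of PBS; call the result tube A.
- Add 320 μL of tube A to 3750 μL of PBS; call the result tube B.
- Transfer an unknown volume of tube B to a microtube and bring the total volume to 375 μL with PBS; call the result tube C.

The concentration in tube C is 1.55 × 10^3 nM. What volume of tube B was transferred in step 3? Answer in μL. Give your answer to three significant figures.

Step 1: 85 μL + 5.1 mL = 5185 μL total → factor 5185/85 = 61
Step 2: 320 μL + 3750 μL = 4070 μL total → factor 4070/320 = 12.719
Step 3: v brought to 375 μL → factor = 375 μL/v
Product of known-step factors = 775.84
Overall factor = 6.00 mM / (1.55 × 10^3 nM) = 3871
Step-3 factor = 3871 / 775.84 = 4.9894
v = 375 μL / 4.9894 = 75.2 μL

75.2 μL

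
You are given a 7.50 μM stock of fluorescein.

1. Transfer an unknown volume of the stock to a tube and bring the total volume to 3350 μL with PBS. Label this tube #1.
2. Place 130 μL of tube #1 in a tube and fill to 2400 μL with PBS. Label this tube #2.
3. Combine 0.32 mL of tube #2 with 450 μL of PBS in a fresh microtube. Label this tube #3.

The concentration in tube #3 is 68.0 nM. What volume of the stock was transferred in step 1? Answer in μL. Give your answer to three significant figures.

1.35 × 10^3 μL

Step 1: v brought to 3350 μL → factor = 3350 μL/v
Step 2: 130 μL brought to 2400 μL → factor 2400/130 = 18.462
Step 3: 0.32 mL + 450 μL = 0.77 mL total → factor 0.77/0.32 = 2.4062
Product of known-step factors = 44.423
Overall factor = 7.50 μM / (68.0 nM) = 110.29
Step-1 factor = 110.29 / 44.423 = 2.4828
v = 3350 μL / 2.4828 = 1.35 × 10^3 μL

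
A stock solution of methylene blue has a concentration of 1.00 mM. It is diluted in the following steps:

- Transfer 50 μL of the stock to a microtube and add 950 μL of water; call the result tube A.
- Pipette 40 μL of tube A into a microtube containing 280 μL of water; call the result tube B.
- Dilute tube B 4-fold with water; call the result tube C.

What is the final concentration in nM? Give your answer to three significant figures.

Step 1: 50 μL + 950 μL = 1000 μL total → factor 1000/50 = 20
Step 2: 40 μL + 280 μL = 320 μL total → factor 320/40 = 8
Step 3: 4-fold → factor 4
Overall dilution factor = 20 × 8 × 4 = 640
Final = 1.00 mM / 640 = 0.001563 mM = 1.56 × 10^3 nM

1.56 × 10^3 nM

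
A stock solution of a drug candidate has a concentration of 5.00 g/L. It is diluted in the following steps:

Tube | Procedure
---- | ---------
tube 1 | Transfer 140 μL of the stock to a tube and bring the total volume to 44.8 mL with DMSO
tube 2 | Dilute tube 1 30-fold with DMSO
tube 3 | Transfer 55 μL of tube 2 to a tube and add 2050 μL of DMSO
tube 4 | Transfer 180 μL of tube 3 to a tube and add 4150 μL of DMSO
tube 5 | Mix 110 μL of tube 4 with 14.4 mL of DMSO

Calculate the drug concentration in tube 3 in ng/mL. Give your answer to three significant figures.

13.6 ng/mL

Step 1: 140 μL brought to 44.8 mL → factor 44800/140 = 320
Step 2: 30-fold → factor 30
Step 3: 55 μL + 2050 μL = 2105 μL total → factor 2105/55 = 38.273
Dilution factor through tube 3 = 320 × 30 × 38.273 = 3.6742 × 10^5
[tube 3] = 5.00 g/L / 3.6742 × 10^5 = 1.361 × 10^-5 g/L = 13.6 ng/mL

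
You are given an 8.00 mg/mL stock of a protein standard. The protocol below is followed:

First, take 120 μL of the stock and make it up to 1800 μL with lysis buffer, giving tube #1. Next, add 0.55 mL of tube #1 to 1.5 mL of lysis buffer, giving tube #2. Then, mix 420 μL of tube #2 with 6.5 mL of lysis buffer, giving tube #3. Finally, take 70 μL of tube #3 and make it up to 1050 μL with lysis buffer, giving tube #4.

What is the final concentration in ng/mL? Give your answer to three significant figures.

579 ng/mL

Step 1: 120 μL brought to 1800 μL → factor 1800/120 = 15
Step 2: 0.55 mL + 1.5 mL = 2.05 mL total → factor 2.05/0.55 = 3.7273
Step 3: 420 μL + 6.5 mL = 6920 μL total → factor 6920/420 = 16.476
Step 4: 70 μL brought to 1050 μL → factor 1050/70 = 15
Overall dilution factor = 15 × 3.7273 × 16.476 × 15 = 13818
Final = 8.00 mg/mL / 13818 = 0.0005790 mg/mL = 579 ng/mL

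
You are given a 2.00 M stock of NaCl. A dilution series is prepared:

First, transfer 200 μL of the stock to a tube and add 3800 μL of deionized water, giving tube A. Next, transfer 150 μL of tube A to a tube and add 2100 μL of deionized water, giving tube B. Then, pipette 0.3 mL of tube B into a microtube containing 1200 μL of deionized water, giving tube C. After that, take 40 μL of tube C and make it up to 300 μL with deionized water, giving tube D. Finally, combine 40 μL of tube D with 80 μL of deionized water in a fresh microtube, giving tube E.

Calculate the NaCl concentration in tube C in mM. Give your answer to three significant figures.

1.33 mM

Step 1: 200 μL + 3800 μL = 4000 μL total → factor 4000/200 = 20
Step 2: 150 μL + 2100 μL = 2250 μL total → factor 2250/150 = 15
Step 3: 0.3 mL + 1200 μL = 1.5 mL total → factor 1.5/0.3 = 5
Dilution factor through tube C = 20 × 15 × 5 = 1500
[tube C] = 2.00 M / 1500 = 0.001333 M = 1.33 mM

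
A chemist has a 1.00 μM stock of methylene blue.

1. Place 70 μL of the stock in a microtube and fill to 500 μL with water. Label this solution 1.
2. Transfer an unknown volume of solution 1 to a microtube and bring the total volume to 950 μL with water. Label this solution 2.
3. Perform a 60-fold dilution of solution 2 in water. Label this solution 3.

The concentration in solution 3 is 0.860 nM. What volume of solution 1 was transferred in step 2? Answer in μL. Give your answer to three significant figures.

350 μL

Step 1: 70 μL brought to 500 μL → factor 500/70 = 7.1429
Step 2: v brought to 950 μL → factor = 950 μL/v
Step 3: 60-fold → factor 60
Product of known-step factors = 428.57
Overall factor = 1.00 μM / (0.860 nM) = 1162.8
Step-2 factor = 1162.8 / 428.57 = 2.7132
v = 950 μL / 2.7132 = 350 μL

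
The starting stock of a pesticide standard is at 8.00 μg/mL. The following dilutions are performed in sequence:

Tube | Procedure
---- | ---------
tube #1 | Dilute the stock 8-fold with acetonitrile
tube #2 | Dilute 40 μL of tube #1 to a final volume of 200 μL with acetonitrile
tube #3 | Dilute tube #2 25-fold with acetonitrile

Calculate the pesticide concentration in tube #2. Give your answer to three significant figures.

Step 1: 8-fold → factor 8
Step 2: 40 μL brought to 200 μL → factor 200/40 = 5
Dilution factor through tube #2 = 8 × 5 = 40
[tube #2] = 8.00 μg/mL / 40 = 0.200 μg/mL

0.200 μg/mL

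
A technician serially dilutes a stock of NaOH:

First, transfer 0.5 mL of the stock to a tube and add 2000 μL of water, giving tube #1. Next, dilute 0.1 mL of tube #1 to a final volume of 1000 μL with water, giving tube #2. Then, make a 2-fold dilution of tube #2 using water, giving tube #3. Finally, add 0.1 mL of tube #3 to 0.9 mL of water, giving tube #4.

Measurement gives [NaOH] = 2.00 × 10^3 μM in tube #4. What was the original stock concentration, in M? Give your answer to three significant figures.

2.00 M

Step 1: 0.5 mL + 2000 μL = 2.5 mL total → factor 2.5/0.5 = 5
Step 2: 0.1 mL brought to 1000 μL → factor 1/0.1 = 10
Step 3: 2-fold → factor 2
Step 4: 0.1 mL + 0.9 mL = 1 mL total → factor 1/0.1 = 10
Overall dilution factor = 5 × 10 × 2 × 10 = 1000
Stock = 2.00 × 10^3 μM × 1000 = 2.000 × 10^6 μM = 2.00 M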